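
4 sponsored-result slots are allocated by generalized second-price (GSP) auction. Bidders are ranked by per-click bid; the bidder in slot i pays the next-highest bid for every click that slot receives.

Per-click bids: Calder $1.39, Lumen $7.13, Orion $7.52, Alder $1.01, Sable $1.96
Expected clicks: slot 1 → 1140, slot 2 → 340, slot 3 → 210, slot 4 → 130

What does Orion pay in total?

Ranked by bid: $7.52 (Orion) > $7.13 (Lumen) > $1.96 (Sable) > $1.39 (Calder) > $1.01 (Alder)
Orion holds slot 1 → pays next bid $7.13 × 1140 clicks = $8128.20.

Orion pays $8128.20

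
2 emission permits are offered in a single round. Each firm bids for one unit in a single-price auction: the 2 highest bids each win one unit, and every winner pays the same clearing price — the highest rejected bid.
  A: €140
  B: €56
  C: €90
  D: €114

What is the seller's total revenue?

Ordering the bids: 140 (A), 114 (D), 90 (C), 56 (B)
Top 2: A, D.
Clearing price = highest rejected bid = €90.
Total revenue = 2 × €90 = €180.

Total revenue: €180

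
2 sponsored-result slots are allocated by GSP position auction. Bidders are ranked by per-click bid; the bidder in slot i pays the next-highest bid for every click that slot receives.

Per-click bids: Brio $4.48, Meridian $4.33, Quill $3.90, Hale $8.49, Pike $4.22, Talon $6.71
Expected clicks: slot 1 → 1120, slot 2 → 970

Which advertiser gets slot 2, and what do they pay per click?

Talon; $4.48 per click

Per-click bids in order: $8.49 (Hale) > $6.71 (Talon) > $4.48 (Brio) > …
Slot 2 goes to the second-ranked bidder, Talon, who pays the next bid down: $4.48/click.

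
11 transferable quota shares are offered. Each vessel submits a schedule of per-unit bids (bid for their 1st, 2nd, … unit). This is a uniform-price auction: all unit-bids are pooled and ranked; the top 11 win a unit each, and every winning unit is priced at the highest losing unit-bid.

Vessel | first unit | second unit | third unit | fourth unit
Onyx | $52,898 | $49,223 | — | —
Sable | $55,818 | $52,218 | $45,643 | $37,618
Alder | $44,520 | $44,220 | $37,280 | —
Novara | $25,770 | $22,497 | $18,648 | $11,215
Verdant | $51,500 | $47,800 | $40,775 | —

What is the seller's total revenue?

Total revenue: $410,080

All unit-bids, highest first — top 11: 55,818 (Sable-1), 52,898 (Onyx-1), 52,218 (Sable-2), 51,500 (Verdant-1), 49,223 (Onyx-2), 47,800 (Verdant-2), 45,643 (Sable-3), 44,520 (Alder-1), 44,220 (Alder-2), 40,775 (Verdant-3), 37,618 (Sable-4)
First bid not allocated: $37,280.
Allocation: Alder 2, Onyx 2, Sable 4, Verdant 3. Every unit priced at $37,280.
Revenue = 11 × 37,280 = $410,080.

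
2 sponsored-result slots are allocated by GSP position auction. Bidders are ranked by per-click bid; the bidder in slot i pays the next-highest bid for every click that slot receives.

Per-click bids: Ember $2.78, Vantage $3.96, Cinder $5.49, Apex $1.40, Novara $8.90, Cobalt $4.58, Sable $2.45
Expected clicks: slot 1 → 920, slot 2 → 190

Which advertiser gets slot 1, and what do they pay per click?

Novara; $5.49 per click

Sorting advertisers: $8.90 (Novara) > $5.49 (Cinder) > $4.58 (Cobalt) > …
Slot 1 goes to the first-ranked bidder, Novara, who pays the next bid down: $5.49/click.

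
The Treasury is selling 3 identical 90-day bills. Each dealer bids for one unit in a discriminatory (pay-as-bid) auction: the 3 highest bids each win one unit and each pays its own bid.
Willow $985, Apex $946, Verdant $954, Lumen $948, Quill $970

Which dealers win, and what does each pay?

Ordering the bids: 985 (Willow), 970 (Quill), 954 (Verdant), 948 (Lumen), 946 (Apex)
The 3 highest are Willow, Quill, Verdant.
Each winner pays its own bid: Willow $985, Quill $970, Verdant $954.

Willow $985, Quill $970, Verdant $954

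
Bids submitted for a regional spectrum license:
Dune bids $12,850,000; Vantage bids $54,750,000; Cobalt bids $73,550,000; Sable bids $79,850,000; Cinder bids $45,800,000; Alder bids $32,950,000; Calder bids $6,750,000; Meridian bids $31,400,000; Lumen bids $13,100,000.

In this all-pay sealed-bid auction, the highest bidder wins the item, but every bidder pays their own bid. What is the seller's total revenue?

Total revenue: $351,000,000

Sorting bids: 79,850,000 (Sable) > 73,550,000 (Cobalt) > 54,750,000 (Vantage) > 45,800,000 (Cinder) > 32,950,000 (Alder) > 31,400,000 (Meridian) > …
Sable wins with the top bid; all bids are sunk regardless.
Every bidder forfeits their bid regardless of winning.
Revenue = 12,850,000 + 54,750,000 + 73,550,000 + 79,850,000 + 45,800,000 + 32,950,000 + 6,750,000 + 31,400,000 + 13,100,000 = $351,000,000.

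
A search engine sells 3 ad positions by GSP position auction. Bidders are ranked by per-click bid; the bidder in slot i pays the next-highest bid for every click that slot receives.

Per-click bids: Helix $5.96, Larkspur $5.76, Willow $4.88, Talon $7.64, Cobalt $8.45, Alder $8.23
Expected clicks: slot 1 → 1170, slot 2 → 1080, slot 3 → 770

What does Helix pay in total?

Helix pays $0.00

Sorting advertisers: $8.45 (Cobalt) > $8.23 (Alder) > $7.64 (Talon) > $5.96 (Helix) > …
Helix ranks below slot 3 → no slot, pays nothing.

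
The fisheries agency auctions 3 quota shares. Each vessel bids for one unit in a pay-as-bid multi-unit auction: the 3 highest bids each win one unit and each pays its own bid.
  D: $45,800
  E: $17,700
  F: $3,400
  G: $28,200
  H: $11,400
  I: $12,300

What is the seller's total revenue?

Sorting: 45,800 (D), 28,200 (G), 17,700 (E), 12,300 (I), 11,400 (H), …
Winners (3 units): D, G, E.
Total revenue = 45,800 + 28,200 + 17,700 = $91,700.

Total revenue: $91,700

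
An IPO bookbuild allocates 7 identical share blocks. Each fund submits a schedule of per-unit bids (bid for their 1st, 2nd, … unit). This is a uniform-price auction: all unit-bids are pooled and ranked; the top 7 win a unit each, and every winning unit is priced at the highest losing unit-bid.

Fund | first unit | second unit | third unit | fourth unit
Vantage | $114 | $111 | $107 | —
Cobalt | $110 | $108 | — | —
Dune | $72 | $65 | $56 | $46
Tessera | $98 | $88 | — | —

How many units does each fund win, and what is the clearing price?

Cobalt 2, Tessera 2, Vantage 3; clearing price $72

Pooled unit-bids ranked (top 7): 114 (Vantage-1), 111 (Vantage-2), 110 (Cobalt-1), 108 (Cobalt-2), 107 (Vantage-3), 98 (Tessera-1), 88 (Tessera-2)
Highest rejected unit-bid = $72.
Allocation: Cobalt 2, Tessera 2, Vantage 3.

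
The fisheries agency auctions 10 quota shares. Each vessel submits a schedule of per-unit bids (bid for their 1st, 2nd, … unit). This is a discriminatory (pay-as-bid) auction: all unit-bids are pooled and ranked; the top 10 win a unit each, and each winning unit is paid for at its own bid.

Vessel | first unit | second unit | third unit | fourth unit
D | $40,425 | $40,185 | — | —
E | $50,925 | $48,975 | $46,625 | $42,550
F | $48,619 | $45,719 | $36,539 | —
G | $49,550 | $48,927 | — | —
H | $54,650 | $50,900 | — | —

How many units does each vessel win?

E 4, F 2, G 2, H 2

All unit-bids, highest first — top 10: 54,650 (H-1), 50,925 (E-1), 50,900 (H-2), 49,550 (G-1), 48,975 (E-2), 48,927 (G-2), 48,619 (F-1), 46,625 (E-3), 45,719 (F-2), 42,550 (E-4)
Next rejected bid: $40,425 (not a price — pay-as-bid).
Allocation: E 4, F 2, G 2, H 2.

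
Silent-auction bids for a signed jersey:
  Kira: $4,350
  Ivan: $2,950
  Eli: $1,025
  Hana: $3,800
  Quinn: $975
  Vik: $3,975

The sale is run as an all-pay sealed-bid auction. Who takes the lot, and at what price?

Kira pays $4,350

Bids in order: 4,350 (Kira) > 3,975 (Vik) > 3,800 (Hana) > 2,950 (Ivan) > 1,025 (Eli) > 975 (Quinn)
Kira is highest and takes the item; every bidder forfeits their bid.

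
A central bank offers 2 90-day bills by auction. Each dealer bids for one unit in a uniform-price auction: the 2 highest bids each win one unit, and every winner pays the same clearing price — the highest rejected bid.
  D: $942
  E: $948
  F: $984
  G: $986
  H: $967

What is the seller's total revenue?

Bids ranked high→low: 986 (G), 984 (F), 967 (H), 948 (E), …
Winners (2 units): G, F.
First losing bid is H's $967, which sets the uniform price.
Total revenue = 2 × $967 = $1,934.

Total revenue: $1,934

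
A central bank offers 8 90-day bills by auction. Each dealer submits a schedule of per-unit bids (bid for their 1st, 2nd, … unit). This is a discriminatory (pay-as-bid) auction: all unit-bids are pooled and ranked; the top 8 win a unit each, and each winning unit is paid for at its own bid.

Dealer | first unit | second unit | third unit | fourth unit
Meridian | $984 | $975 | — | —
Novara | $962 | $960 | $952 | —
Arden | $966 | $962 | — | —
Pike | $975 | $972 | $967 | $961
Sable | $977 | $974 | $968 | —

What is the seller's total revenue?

All unit-bids, highest first — top 8: 984 (Meridian-1), 977 (Sable-1), 975 (Meridian-2), 975 (Pike-1), 974 (Sable-2), 972 (Pike-2), 968 (Sable-3), 967 (Pike-3)
Next rejected bid: $966 (not a price — pay-as-bid).
Each winning unit pays its own bid.
Revenue = 984 + 977 + 975 + 975 + 974 + 972 + 968 + 967 = $7,792.

Total revenue: $7,792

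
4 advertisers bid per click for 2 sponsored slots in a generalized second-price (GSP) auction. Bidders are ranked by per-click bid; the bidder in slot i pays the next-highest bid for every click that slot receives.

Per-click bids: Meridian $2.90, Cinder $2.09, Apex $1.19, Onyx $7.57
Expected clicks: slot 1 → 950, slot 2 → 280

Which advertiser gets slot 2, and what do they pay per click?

Meridian; $2.09 per click

Ranked by bid: $7.57 (Onyx) > $2.90 (Meridian) > $2.09 (Cinder) > …
Slot 2 goes to the second-ranked bidder, Meridian, who pays the next bid down: $2.09/click.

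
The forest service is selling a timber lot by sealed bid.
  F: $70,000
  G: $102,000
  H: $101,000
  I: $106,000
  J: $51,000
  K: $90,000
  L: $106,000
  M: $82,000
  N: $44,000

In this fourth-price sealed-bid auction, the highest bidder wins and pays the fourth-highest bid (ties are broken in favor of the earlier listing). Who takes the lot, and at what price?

Sorting bids: 106,000 (I) > 106,000 (L) > 102,000 (G) > 101,000 (H) > 90,000 (K) > 82,000 (M) > …
I and L tie at $106,000; tie-break gives it to I.
I wins; payment is bid #4 in the ranking = $101,000.

I pays $101,000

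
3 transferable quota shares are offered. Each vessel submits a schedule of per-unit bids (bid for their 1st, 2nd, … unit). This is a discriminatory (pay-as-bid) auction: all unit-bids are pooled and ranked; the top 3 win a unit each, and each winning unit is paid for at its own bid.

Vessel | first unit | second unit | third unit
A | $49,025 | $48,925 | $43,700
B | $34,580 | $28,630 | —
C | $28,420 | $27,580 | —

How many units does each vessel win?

Pooled unit-bids ranked (top 3): 49,025 (A-1), 48,925 (A-2), 43,700 (A-3)
Next rejected bid: $34,580 (not a price — pay-as-bid).
Allocation: A 3.

A 3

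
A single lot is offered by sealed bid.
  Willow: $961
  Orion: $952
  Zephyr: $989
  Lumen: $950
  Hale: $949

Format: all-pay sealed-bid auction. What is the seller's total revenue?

Total revenue: $4,801

Bids in order: 989 (Zephyr) > 961 (Willow) > 952 (Orion) > 950 (Lumen) > 949 (Hale)
Zephyr wins with the top bid; all bids are sunk regardless.
Every bidder forfeits their bid regardless of winning.
Revenue = 961 + 952 + 989 + 950 + 949 = $4,801.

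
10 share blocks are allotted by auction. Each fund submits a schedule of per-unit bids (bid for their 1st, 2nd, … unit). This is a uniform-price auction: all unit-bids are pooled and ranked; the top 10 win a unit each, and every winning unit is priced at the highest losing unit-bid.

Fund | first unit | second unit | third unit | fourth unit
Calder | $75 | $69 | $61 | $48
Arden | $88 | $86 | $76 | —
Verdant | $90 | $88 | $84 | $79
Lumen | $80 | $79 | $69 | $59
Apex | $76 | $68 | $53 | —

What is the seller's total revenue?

All unit-bids, highest first — top 10: 90 (Verdant-1), 88 (Arden-1), 88 (Verdant-2), 86 (Arden-2), 84 (Verdant-3), 80 (Lumen-1), 79 (Verdant-4), 79 (Lumen-2), 76 (Arden-3), 76 (Apex-1)
First bid not allocated: $75.
Allocation: Apex 1, Arden 3, Lumen 2, Verdant 4. Every unit priced at $75.
Revenue = 10 × 75 = $750.

Total revenue: $750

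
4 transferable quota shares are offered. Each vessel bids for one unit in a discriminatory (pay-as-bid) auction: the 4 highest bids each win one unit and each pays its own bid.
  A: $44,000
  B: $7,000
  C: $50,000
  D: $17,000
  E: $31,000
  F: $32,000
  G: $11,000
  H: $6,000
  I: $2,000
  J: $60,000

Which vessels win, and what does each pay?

J $60,000, C $50,000, A $44,000, F $32,000

Ordering the bids: 60,000 (J), 50,000 (C), 44,000 (A), 32,000 (F), 31,000 (E), 17,000 (D), …
The 4 highest are J, C, A, F.
Each winner pays its own bid: J $60,000, C $50,000, A $44,000, F $32,000.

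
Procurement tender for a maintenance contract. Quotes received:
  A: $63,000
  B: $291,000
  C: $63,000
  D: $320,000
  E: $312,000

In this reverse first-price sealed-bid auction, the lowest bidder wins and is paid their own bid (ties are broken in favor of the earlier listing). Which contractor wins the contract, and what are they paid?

Bids ranked: 63,000 (A) < 63,000 (C) < 291,000 (B) < 312,000 (E) < 320,000 (D)
A and C tie at $63,000; tie-break gives it to A.
A is lowest → is paid own bid, $63,000.

A is paid $63,000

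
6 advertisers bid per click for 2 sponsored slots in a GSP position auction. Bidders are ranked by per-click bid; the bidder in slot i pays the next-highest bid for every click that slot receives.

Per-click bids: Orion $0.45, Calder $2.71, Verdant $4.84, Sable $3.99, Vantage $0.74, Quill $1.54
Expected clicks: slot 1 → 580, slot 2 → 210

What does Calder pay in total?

Calder pays $0.00

Ranked by bid: $4.84 (Verdant) > $3.99 (Sable) > $2.71 (Calder) > …
Calder ranks below slot 2 → no slot, pays nothing.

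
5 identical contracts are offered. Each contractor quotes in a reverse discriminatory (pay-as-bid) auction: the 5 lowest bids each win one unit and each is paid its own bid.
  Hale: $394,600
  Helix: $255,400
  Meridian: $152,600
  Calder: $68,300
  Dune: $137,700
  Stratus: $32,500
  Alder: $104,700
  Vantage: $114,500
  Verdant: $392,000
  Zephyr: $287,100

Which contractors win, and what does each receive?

Stratus $32,500, Calder $68,300, Alder $104,700, Vantage $114,500, Dune $137,700

Bids ranked low→high: 32,500 (Stratus), 68,300 (Calder), 104,700 (Alder), 114,500 (Vantage), 137,700 (Dune), 152,600 (Meridian), 255,400 (Helix), …
Lowest 5: Stratus, Calder, Alder, Vantage, Dune.
Each winner is paid its own bid: Stratus $32,500, Calder $68,300, Alder $104,700, Vantage $114,500, Dune $137,700.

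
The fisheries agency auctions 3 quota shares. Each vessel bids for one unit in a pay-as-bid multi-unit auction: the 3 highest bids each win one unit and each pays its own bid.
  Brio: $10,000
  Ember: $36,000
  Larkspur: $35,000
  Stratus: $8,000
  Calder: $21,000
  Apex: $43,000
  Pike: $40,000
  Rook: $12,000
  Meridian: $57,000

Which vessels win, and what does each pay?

Ordering the bids: 57,000 (Meridian), 43,000 (Apex), 40,000 (Pike), 36,000 (Ember), 35,000 (Larkspur), …
Winners (3 units): Meridian, Apex, Pike.
Each winner pays its own bid: Meridian $57,000, Apex $43,000, Pike $40,000.

Meridian $57,000, Apex $43,000, Pike $40,000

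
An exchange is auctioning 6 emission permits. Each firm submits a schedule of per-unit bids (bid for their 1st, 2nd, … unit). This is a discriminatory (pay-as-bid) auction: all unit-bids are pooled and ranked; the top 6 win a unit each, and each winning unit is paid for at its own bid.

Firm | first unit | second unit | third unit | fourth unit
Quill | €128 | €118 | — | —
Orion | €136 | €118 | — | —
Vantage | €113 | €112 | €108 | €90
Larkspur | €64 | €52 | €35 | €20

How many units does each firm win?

All unit-bids, highest first — top 6: 136 (Orion-1), 128 (Quill-1), 118 (Quill-2), 118 (Orion-2), 113 (Vantage-1), 112 (Vantage-2)
Next rejected bid: €108 (not a price — pay-as-bid).
Allocation: Orion 2, Quill 2, Vantage 2.

Orion 2, Quill 2, Vantage 2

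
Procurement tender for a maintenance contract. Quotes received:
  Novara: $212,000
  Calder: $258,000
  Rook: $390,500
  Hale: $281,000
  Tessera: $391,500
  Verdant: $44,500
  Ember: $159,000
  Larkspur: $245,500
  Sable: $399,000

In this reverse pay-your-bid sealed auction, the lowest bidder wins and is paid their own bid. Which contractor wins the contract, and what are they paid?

Verdant is paid $44,500

Bids in order: 44,500 (Verdant) < 159,000 (Ember) < 212,000 (Novara) < 245,500 (Larkspur) < 258,000 (Calder) < 281,000 (Hale) < …
First-price: Verdant is paid what they bid, $44,500.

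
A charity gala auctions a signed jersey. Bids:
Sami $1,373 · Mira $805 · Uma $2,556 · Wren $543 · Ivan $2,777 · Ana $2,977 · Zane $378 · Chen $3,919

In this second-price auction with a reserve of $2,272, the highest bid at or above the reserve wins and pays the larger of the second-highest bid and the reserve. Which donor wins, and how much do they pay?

Sorting bids: 3,919 (Chen) > 2,977 (Ana) > 2,777 (Ivan) > 2,556 (Uma) > 1,373 (Sami) > 805 (Mira) > …
Chen has the top bid at or above the reserve ($3,919).
Second-highest bid $2,977 exceeds the reserve $2,272 → payment $2,977.

Chen pays $2,977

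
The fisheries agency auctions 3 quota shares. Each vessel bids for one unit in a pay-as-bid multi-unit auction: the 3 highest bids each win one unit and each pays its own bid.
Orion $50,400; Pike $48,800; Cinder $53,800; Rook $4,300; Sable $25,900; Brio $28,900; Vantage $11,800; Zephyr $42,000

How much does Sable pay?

Sorting: 53,800 (Cinder), 50,400 (Orion), 48,800 (Pike), 42,000 (Zephyr), 28,900 (Brio), …
Top 3: Cinder, Orion, Pike.
Sable does not win → $0.

Sable pays $0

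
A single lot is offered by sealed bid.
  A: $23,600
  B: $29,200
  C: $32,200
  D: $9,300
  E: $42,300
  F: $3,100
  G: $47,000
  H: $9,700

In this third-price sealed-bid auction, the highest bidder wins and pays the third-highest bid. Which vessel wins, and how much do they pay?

Sorting bids: 47,000 (G) > 42,300 (E) > 32,200 (C) > 29,200 (B) > 23,600 (A) > 9,700 (H) > …
G is highest; pays the third-highest bid, $32,200.

G pays $32,200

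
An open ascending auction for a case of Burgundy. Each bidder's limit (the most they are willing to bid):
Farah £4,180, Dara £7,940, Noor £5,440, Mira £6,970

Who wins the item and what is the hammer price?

Limits in order: 7,940 (Dara) > 6,970 (Mira) > 5,440 (Noor) > 4,180 (Farah)
Once the price passes £6,970, only Dara is left; the hammer falls at Mira's limit of £6,970.

Dara wins at £6,970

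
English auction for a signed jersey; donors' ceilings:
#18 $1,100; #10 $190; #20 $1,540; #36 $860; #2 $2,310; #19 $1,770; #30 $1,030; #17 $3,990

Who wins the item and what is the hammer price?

Ascending (English) auction: the price rises until one bidder remains; the winner pays the price at which the last rival dropped out.
Limits in order: 3,990 (#17) > 2,310 (#2) > 1,770 (#19) > 1,540 (#20) > 1,100 (#18) > 1,030 (#30) > …
#2 is the last rival to drop out, at $2,310; #17 remains and wins at that price.

#17 wins at $2,310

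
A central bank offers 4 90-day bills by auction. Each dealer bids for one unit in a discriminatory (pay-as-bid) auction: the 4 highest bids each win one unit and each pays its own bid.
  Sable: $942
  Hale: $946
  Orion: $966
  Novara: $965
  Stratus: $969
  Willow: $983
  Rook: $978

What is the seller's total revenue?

Sorting: 983 (Willow), 978 (Rook), 969 (Stratus), 966 (Orion), 965 (Novara), 946 (Hale), …
Top 4: Willow, Rook, Stratus, Orion.
Total revenue = 983 + 978 + 969 + 966 = $3,896.

Total revenue: $3,896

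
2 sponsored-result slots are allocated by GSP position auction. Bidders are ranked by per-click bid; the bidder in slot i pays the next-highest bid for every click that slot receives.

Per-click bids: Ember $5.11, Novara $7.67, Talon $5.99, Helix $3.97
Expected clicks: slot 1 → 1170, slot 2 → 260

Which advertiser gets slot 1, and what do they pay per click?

Novara; $5.99 per click

Sorting advertisers: $7.67 (Novara) > $5.99 (Talon) > $5.11 (Ember) > …
Slot 1 goes to the first-ranked bidder, Novara, who pays the next bid down: $5.99/click.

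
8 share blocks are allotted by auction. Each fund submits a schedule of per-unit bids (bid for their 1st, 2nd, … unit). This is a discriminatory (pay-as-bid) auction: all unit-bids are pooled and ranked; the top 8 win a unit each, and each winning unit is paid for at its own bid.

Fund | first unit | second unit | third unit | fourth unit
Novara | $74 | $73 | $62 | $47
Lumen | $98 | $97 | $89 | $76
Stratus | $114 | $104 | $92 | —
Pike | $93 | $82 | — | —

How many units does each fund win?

Lumen 3, Pike 2, Stratus 3

Pooled unit-bids ranked (top 8): 114 (Stratus-1), 104 (Stratus-2), 98 (Lumen-1), 97 (Lumen-2), 93 (Pike-1), 92 (Stratus-3), 89 (Lumen-3), 82 (Pike-2)
Next rejected bid: $76 (not a price — pay-as-bid).
Allocation: Lumen 3, Pike 2, Stratus 3.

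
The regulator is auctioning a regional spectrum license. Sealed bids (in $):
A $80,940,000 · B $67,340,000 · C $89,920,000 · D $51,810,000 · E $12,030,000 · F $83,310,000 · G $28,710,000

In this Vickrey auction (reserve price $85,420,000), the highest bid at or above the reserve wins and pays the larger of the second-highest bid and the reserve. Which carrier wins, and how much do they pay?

Rule: the highest bid at or above the reserve wins and pays the larger of the second-highest bid and the reserve.
Bids ranked: 89,920,000 (C) > 83,310,000 (F) > 80,940,000 (A) > 67,340,000 (B) > 51,810,000 (D) > 28,710,000 (G) > …
C has the top bid at or above the reserve ($89,920,000).
Second-highest bid $83,310,000 is below the reserve $85,420,000, so the reserve binds → payment $85,420,000.

C pays $85,420,000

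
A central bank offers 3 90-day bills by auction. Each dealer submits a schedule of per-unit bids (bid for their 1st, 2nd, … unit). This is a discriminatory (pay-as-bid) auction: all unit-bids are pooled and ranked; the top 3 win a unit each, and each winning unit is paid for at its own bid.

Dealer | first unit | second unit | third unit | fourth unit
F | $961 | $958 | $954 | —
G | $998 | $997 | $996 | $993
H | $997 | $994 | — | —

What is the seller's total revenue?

Pooled unit-bids ranked (top 3): 998 (G-1), 997 (G-2), 997 (H-1)
Next rejected bid: $996 (not a price — pay-as-bid).
Each winning unit pays its own bid.
Revenue = 998 + 997 + 997 = $2,992.

Total revenue: $2,992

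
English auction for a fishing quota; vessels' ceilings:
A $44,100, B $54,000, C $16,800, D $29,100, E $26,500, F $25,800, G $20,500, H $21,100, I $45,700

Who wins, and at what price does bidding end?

B wins at $45,700

Open ascending-bid auction: the price rises until one bidder remains; the winner pays the price at which the last rival dropped out.
Limits ranked: 54,000 (B) > 45,700 (I) > 44,100 (A) > 29,100 (D) > 26,500 (E) > 25,800 (F) > …
Bidding ends when I exits at $45,700; B takes it.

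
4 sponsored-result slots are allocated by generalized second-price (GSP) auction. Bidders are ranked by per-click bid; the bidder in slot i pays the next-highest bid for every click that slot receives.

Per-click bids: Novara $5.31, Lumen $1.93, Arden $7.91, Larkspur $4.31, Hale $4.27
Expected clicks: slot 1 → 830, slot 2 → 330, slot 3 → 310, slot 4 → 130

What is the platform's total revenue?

Total revenue: $7404.20

Sorting advertisers: $7.91 (Arden) > $5.31 (Novara) > $4.31 (Larkspur) > $4.27 (Hale) > $1.93 (Lumen)
Slot 1: Arden pays $5.31 × 830 = $4407.30
Slot 2: Novara pays $4.31 × 330 = $1422.30
Slot 3: Larkspur pays $4.27 × 310 = $1323.70
Slot 4: Hale pays $1.93 × 130 = $250.90
Total = $7404.20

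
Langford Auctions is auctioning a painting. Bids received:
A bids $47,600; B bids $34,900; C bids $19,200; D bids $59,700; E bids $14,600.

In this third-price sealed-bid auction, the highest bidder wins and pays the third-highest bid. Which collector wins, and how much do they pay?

Bids ranked: 59,700 (D) > 47,600 (A) > 34,900 (B) > 19,200 (C) > 14,600 (E)
D wins; payment is bid #3 in the ranking = $34,900.

D pays $34,900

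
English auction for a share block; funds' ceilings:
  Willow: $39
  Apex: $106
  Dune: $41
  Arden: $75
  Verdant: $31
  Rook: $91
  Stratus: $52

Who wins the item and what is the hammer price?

Sorting limits: 106 (Apex) > 91 (Rook) > 75 (Arden) > 52 (Stratus) > 41 (Dune) > 39 (Willow) > …
Bidding ends when Rook exits at $91; Apex takes it.

Apex wins at $91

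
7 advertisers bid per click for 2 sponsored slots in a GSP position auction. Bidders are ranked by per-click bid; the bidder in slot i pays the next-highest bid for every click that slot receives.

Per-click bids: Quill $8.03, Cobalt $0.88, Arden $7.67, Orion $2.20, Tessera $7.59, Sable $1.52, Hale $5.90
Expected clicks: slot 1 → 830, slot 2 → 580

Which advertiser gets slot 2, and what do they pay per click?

Arden; $7.59 per click

Sorting advertisers: $8.03 (Quill) > $7.67 (Arden) > $7.59 (Tessera) > …
Slot 2 goes to the second-ranked bidder, Arden, who pays the next bid down: $7.59/click.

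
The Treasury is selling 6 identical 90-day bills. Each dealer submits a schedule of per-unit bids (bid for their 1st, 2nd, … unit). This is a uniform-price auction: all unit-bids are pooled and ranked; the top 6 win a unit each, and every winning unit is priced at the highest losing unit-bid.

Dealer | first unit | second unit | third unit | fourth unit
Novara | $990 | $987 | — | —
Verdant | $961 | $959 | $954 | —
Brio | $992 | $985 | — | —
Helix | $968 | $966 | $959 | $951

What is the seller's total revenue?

Merging the schedules and taking the best 6: 992 (Brio-1), 990 (Novara-1), 987 (Novara-2), 985 (Brio-2), 968 (Helix-1), 966 (Helix-2)
First bid not allocated: $961.
Allocation: Brio 2, Helix 2, Novara 2. Every unit priced at $961.
Revenue = 6 × 961 = $5,766.

Total revenue: $5,766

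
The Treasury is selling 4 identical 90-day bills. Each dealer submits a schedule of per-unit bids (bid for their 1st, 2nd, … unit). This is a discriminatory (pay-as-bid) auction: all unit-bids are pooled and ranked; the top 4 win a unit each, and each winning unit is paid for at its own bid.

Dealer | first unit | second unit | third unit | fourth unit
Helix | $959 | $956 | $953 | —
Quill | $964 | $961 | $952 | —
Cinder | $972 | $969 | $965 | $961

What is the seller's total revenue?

Total revenue: $3,870

Merging the schedules and taking the best 4: 972 (Cinder-1), 969 (Cinder-2), 965 (Cinder-3), 964 (Quill-1)
Next rejected bid: $961 (not a price — pay-as-bid).
Each winning unit pays its own bid.
Revenue = 972 + 969 + 965 + 964 = $3,870.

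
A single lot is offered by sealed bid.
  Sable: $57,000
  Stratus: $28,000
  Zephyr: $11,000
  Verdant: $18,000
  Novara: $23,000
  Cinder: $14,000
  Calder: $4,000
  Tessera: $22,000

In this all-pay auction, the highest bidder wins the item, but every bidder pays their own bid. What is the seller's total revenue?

Total revenue: $177,000

Bids in order: 57,000 (Sable) > 28,000 (Stratus) > 23,000 (Novara) > 22,000 (Tessera) > 18,000 (Verdant) > 14,000 (Cinder) > …
Sable wins with the top bid; all bids are sunk regardless.
Every bidder forfeits their bid regardless of winning.
Revenue = 57,000 + 28,000 + 11,000 + 18,000 + 23,000 + 14,000 + 4,000 + 22,000 = $177,000.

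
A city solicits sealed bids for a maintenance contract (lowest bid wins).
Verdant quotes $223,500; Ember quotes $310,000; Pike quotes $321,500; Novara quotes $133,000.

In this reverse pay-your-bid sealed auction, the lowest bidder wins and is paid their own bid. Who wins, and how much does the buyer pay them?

Novara is paid $133,000

Bids in order: 133,000 (Novara) < 223,500 (Verdant) < 310,000 (Ember) < 321,500 (Pike)
Novara has the lowest bid and is paid exactly that: $133,000.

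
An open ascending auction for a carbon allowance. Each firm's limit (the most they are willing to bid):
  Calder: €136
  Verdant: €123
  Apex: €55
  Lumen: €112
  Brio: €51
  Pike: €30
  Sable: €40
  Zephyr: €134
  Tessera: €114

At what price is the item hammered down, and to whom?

Calder wins at €134

Open ascending-bid auction: the price rises until one bidder remains; the winner pays the price at which the last rival dropped out.
Limits ranked: 136 (Calder) > 134 (Zephyr) > 123 (Verdant) > 114 (Tessera) > 112 (Lumen) > 55 (Apex) > …
Zephyr is the last rival to drop out, at €134; Calder remains and wins at that price.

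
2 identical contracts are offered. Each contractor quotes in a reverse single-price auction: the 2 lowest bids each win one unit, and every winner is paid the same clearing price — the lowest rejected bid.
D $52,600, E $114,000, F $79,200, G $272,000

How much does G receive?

Ordering the bids: 52,600 (D), 79,200 (F), 114,000 (E), 272,000 (G)
Winners (2 units): D, F.
Clearing price = lowest rejected bid = $114,000.
G does not win → is paid $0.

G is paid $0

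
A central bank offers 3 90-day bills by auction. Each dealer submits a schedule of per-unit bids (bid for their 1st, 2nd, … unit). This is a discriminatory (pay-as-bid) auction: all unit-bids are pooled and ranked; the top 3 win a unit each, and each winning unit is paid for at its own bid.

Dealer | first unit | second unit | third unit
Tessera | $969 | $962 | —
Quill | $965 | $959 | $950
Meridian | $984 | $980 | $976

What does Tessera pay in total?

Tessera pays $0

Pooled unit-bids ranked (top 3): 984 (Meridian-1), 980 (Meridian-2), 976 (Meridian-3)
Next rejected bid: $969 (not a price — pay-as-bid).
Tessera wins no units.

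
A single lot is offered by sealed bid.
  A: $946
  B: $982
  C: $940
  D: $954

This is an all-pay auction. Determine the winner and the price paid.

B pays $982

Bids in order: 982 (B) > 954 (D) > 946 (A) > 940 (C)
B wins with the top bid; all bids are sunk regardless.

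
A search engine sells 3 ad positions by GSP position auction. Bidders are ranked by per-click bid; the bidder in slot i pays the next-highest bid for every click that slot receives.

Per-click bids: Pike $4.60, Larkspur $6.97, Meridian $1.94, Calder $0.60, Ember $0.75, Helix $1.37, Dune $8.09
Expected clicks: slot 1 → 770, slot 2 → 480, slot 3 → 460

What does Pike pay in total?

Per-click bids in order: $8.09 (Dune) > $6.97 (Larkspur) > $4.60 (Pike) > $1.94 (Meridian) > …
Pike holds slot 3 → pays next bid $1.94 × 460 clicks = $892.40.

Pike pays $892.40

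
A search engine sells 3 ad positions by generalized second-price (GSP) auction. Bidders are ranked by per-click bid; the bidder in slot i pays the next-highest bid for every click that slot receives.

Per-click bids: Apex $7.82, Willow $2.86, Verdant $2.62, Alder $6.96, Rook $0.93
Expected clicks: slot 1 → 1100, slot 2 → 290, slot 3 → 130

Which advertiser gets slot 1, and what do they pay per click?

Ranked by bid: $7.82 (Apex) > $6.96 (Alder) > $2.86 (Willow) > $2.62 (Verdant) > …
Slot 1 goes to the first-ranked bidder, Apex, who pays the next bid down: $6.96/click.

Apex; $6.96 per click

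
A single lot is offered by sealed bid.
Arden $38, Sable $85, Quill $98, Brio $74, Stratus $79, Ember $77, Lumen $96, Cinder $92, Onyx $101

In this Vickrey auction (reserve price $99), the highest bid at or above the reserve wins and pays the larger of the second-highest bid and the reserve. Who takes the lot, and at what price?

Bids in order: 101 (Onyx) > 98 (Quill) > 96 (Lumen) > 92 (Cinder) > 85 (Sable) > 79 (Stratus) > …
Onyx has the top bid at or above the reserve ($101).
Second-highest bid $98 is below the reserve $99, so the reserve binds → payment $99.

Onyx pays $99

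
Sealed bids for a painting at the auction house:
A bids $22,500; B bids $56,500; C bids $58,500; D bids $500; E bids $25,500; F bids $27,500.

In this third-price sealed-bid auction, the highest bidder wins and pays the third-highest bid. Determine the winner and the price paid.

C pays $27,500

Bids in order: 58,500 (C) > 56,500 (B) > 27,500 (F) > 25,500 (E) > 22,500 (A) > 500 (D)
C wins; payment is bid #3 in the ranking = $27,500.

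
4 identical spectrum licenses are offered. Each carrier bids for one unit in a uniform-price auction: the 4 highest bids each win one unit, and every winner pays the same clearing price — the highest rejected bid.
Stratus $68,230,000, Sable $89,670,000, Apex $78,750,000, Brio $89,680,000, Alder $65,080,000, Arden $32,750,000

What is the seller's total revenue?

Total revenue: $260,320,000

Sorting: 89,680,000 (Brio), 89,670,000 (Sable), 78,750,000 (Apex), 68,230,000 (Stratus), 65,080,000 (Alder), 32,750,000 (Arden)
The 4 highest are Brio, Sable, Apex, Stratus.
Clearing price = highest rejected bid = $65,080,000.
Total revenue = 4 × $65,080,000 = $260,320,000.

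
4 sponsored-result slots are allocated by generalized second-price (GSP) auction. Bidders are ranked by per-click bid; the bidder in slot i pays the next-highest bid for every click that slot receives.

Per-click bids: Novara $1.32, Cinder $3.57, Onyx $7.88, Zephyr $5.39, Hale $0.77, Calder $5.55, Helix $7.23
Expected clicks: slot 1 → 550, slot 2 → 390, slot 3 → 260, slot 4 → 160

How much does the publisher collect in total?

Total revenue: $8113.60

Ranked by bid: $7.88 (Onyx) > $7.23 (Helix) > $5.55 (Calder) > $5.39 (Zephyr) > $3.57 (Cinder) > …
Slot 1: Onyx pays $7.23 × 550 = $3976.50
Slot 2: Helix pays $5.55 × 390 = $2164.50
Slot 3: Calder pays $5.39 × 260 = $1401.40
Slot 4: Zephyr pays $3.57 × 160 = $571.20
Total = $8113.60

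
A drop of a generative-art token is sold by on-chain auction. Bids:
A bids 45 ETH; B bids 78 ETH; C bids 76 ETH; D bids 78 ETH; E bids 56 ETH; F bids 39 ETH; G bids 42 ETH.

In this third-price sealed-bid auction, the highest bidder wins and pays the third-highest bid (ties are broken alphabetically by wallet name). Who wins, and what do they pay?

B pays 76 ETH

Rule: the highest bidder wins and pays the third-highest bid.
Sorting bids: 78 (B) > 78 (D) > 76 (C) > 56 (E) > 45 (A) > 42 (G) > …
B and D tie at 78 ETH; tie-break gives it to B.
B wins; payment is bid #3 in the ranking = 76 ETH.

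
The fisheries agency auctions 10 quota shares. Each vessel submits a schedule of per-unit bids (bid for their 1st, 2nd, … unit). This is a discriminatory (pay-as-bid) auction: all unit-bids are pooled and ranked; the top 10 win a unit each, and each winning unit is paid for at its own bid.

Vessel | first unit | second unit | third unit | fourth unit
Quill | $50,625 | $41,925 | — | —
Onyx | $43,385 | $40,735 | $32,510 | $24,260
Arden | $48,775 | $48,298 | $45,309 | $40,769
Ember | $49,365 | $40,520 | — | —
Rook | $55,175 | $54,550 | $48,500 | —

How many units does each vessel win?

Arden 3, Ember 1, Onyx 1, Quill 2, Rook 3

All unit-bids, highest first — top 10: 55,175 (Rook-1), 54,550 (Rook-2), 50,625 (Quill-1), 49,365 (Ember-1), 48,775 (Arden-1), 48,500 (Rook-3), 48,298 (Arden-2), 45,309 (Arden-3), 43,385 (Onyx-1), 41,925 (Quill-2)
Next rejected bid: $40,769 (not a price — pay-as-bid).
Allocation: Arden 3, Ember 1, Onyx 1, Quill 2, Rook 3.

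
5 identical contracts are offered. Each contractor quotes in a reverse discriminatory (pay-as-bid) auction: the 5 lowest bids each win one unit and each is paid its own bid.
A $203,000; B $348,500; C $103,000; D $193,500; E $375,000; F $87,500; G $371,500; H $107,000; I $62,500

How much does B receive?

B is paid $0

Sorting: 62,500 (I), 87,500 (F), 103,000 (C), 107,000 (H), 193,500 (D), 203,000 (A), 348,500 (B), …
The 5 lowest are I, F, C, H, D.
B does not win → $0.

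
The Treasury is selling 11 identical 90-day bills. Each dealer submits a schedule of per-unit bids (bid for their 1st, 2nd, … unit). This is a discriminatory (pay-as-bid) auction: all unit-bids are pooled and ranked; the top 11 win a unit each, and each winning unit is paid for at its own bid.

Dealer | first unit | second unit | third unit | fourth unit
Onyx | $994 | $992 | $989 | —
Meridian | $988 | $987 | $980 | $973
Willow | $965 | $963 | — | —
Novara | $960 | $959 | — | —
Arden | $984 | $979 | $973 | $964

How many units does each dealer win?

Arden 3, Meridian 4, Onyx 3, Willow 1

All unit-bids, highest first — top 11: 994 (Onyx-1), 992 (Onyx-2), 989 (Onyx-3), 988 (Meridian-1), 987 (Meridian-2), 984 (Arden-1), 980 (Meridian-3), 979 (Arden-2), 973 (Meridian-4), 973 (Arden-3), 965 (Willow-1)
Next rejected bid: $964 (not a price — pay-as-bid).
Allocation: Arden 3, Meridian 4, Onyx 3, Willow 1.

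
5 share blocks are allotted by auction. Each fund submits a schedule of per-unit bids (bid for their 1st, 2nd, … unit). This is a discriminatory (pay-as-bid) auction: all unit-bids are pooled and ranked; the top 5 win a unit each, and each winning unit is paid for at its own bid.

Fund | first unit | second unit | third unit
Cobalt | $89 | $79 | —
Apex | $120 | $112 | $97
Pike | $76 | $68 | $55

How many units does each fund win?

Apex 3, Cobalt 2

Pooled unit-bids ranked (top 5): 120 (Apex-1), 112 (Apex-2), 97 (Apex-3), 89 (Cobalt-1), 79 (Cobalt-2)
Next rejected bid: $76 (not a price — pay-as-bid).
Allocation: Apex 3, Cobalt 2.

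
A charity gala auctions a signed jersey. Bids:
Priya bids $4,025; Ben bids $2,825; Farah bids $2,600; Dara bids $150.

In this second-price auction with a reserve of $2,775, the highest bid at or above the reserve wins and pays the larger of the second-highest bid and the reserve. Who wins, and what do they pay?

Priya pays $2,825

Second-price auction with a reserve of $2,775: the highest bid at or above the reserve wins and pays the larger of the second-highest bid and the reserve.
Sorting bids: 4,025 (Priya) > 2,825 (Ben) > 2,600 (Farah) > 150 (Dara)
Highest eligible bid: Priya at $4,025.
Second-highest bid $2,825 exceeds the reserve $2,775 → payment $2,825.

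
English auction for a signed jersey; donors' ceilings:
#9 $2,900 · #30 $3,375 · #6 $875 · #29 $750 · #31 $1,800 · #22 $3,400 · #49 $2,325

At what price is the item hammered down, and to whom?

Limits in order: 3,400 (#22) > 3,375 (#30) > 2,900 (#9) > 2,325 (#49) > 1,800 (#31) > 875 (#6) > …
Bidding ends when #30 exits at $3,375; #22 takes it.

#22 wins at $3,375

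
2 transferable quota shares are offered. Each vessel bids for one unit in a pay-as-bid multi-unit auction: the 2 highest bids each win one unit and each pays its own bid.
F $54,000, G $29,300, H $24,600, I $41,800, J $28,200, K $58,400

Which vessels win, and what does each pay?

K $58,400, F $54,000

Sorting: 58,400 (K), 54,000 (F), 41,800 (I), 29,300 (G), …
Winners (2 units): K, F.
Each winner pays its own bid: K $58,400, F $54,000.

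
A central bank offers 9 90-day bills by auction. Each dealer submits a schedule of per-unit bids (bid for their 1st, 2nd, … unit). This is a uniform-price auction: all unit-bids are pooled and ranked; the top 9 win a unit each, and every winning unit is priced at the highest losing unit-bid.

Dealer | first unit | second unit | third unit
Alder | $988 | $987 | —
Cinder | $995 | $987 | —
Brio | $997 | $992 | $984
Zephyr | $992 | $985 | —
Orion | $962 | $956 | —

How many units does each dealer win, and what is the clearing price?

Alder 2, Brio 3, Cinder 2, Zephyr 2; clearing price $962

All unit-bids, highest first — top 9: 997 (Brio-1), 995 (Cinder-1), 992 (Brio-2), 992 (Zephyr-1), 988 (Alder-1), 987 (Alder-2), 987 (Cinder-2), 985 (Zephyr-2), 984 (Brio-3)
First bid not allocated: $962.
Allocation: Alder 2, Brio 3, Cinder 2, Zephyr 2.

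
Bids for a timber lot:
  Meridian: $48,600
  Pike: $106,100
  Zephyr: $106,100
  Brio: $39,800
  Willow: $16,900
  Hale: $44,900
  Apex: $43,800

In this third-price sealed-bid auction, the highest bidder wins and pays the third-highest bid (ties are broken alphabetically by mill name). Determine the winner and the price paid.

Third-price sealed-bid auction: the highest bidder wins and pays the third-highest bid.
Bids in order: 106,100 (Pike) > 106,100 (Zephyr) > 48,600 (Meridian) > 44,900 (Hale) > 43,800 (Apex) > 39,800 (Brio) > …
Pike and Zephyr tie at $106,100; tie-break gives it to Pike.
Pike is highest; pays the third-highest bid, $48,600.

Pike pays $48,600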